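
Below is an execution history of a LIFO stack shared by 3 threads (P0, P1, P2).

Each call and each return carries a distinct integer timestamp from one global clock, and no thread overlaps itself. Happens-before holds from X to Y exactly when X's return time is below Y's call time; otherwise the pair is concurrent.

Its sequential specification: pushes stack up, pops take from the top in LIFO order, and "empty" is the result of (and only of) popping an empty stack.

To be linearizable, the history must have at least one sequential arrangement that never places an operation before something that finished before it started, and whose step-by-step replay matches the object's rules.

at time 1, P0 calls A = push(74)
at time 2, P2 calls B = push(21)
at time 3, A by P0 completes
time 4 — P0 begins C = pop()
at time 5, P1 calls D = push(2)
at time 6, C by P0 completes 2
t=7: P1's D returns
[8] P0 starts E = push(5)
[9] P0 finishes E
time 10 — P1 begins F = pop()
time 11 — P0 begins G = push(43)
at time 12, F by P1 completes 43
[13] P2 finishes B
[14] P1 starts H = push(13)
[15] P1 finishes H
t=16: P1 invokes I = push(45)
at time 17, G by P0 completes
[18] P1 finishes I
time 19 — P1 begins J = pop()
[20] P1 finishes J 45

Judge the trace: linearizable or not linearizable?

linearizable

a witness: A, B, D, C, E, G, F, H, I, J
after step 1 (A push(74)): stack <74>
after step 2 (B push(21)): stack <74,21>
after step 3 (D push(2)): stack <74,21,2>
after step 4 (C pop() → 2): stack <74,21>
after step 5 (E push(5)): stack <74,21,5>
after step 6 (G push(43)): stack <74,21,5,43>
after step 7 (F pop() → 43): stack <74,21,5>
after step 8 (H push(13)): stack <74,21,5,13>
after step 9 (I push(45)): stack <74,21,5,13,45>
after step 10 (J pop() → 45): stack <74,21,5,13>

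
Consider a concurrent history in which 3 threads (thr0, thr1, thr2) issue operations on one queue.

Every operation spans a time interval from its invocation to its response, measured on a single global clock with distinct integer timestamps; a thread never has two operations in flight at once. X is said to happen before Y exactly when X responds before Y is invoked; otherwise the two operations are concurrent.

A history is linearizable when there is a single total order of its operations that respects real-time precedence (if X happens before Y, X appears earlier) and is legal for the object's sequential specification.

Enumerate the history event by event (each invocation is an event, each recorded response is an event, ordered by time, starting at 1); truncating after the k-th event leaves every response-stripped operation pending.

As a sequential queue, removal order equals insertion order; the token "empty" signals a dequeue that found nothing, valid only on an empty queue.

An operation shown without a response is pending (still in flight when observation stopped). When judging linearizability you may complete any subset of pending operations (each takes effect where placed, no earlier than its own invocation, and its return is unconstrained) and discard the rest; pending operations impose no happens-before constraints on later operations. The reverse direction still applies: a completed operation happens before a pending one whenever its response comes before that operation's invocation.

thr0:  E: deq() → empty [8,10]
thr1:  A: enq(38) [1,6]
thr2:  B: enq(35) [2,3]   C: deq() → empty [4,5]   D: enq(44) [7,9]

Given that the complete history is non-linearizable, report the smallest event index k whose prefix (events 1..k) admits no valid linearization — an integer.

5

events 1..4 are linearizable, e.g. via A, B:
after step 1 (A enq(38) (pending, included)): queue <38>
after step 2 (B enq(35)): queue <38,35>
include event 5 — C responding at 5 — and every candidate order breaks
no escape via the 1 pending operation (A): every completion choice fails
sample order B, C (pending dropped) stalls at step 2 — C deq() → empty has no legal effect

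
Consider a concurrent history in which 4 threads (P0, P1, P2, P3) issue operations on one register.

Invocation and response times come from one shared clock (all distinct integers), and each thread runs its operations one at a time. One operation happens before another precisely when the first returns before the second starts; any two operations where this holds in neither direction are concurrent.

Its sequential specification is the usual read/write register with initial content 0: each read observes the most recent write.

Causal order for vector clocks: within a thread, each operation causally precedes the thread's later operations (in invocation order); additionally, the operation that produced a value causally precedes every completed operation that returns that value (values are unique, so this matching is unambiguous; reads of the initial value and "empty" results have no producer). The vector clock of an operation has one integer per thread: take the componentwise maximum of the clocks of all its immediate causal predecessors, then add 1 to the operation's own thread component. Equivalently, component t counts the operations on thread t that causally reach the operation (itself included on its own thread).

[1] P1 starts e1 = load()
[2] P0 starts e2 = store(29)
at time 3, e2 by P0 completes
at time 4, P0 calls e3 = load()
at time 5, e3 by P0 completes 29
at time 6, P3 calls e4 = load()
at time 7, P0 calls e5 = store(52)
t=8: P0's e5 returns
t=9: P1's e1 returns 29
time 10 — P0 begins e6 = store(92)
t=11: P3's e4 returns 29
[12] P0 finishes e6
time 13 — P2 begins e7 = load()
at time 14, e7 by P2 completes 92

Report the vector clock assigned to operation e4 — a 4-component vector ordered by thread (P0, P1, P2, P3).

(1, 0, 0, 1)

invoked at 2, e2 has no predecessors; its own P0 bump gives (1, 0, 0, 0)
merge at e4 (invoked 6): VC(e2)=(1, 0, 0, 0), own-thread bump on P3 → (1, 0, 0, 1)
merge at e1 (invoked 1): VC(e2)=(1, 0, 0, 0), own-thread bump on P1 → (1, 1, 0, 0)
merge at e3 (invoked 4): VC(e2)=(1, 0, 0, 0), own-thread bump on P0 → (2, 0, 0, 0)
merge at e5 (invoked 7): VC(e3)=(2, 0, 0, 0), own-thread bump on P0 → (3, 0, 0, 0)
merge at e6 (invoked 10): VC(e5)=(3, 0, 0, 0), own-thread bump on P0 → (4, 0, 0, 0)
merge at e7 (invoked 13): VC(e6)=(4, 0, 0, 0), own-thread bump on P2 → (4, 0, 1, 0)
target: VC(e4) = (1, 0, 0, 1)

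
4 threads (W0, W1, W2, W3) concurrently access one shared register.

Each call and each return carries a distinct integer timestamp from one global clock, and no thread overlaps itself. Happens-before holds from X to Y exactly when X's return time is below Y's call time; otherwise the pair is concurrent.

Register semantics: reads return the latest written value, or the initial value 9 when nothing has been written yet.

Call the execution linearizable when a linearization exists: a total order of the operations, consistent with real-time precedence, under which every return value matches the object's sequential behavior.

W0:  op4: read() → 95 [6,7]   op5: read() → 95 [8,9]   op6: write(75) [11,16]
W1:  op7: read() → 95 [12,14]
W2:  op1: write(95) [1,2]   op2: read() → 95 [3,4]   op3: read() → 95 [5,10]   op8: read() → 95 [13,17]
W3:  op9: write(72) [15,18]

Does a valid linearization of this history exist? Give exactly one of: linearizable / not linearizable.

linearizable

a witness: op1, op2, op3, op4, op5, op7, op8, op6, op9
1. op1 write(95), leaving value 95
2. op2 read() → 95, leaving value 95
3. op3 read() → 95, leaving value 95
4. op4 read() → 95, leaving value 95
5. op5 read() → 95, leaving value 95
6. op7 read() → 95, leaving value 95
7. op8 read() → 95, leaving value 95
8. op6 write(75), leaving value 75
9. op9 write(72), leaving value 72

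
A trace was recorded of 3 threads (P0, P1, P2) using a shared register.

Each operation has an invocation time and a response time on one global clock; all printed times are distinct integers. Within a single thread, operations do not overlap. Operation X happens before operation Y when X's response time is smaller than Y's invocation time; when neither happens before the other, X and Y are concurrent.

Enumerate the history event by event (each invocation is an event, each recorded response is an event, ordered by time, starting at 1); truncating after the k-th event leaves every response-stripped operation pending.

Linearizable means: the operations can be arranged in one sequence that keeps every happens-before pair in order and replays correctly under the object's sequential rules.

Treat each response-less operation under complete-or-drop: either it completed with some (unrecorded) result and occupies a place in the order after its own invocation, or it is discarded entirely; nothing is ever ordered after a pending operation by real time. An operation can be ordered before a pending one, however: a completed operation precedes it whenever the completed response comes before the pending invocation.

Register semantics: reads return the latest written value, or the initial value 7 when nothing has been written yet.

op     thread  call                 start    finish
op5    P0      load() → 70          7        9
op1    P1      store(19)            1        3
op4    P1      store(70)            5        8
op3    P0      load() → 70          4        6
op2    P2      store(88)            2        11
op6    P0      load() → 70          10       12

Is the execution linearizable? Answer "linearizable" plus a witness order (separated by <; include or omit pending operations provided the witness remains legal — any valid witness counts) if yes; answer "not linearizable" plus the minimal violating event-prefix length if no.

1. op1 store(19), leaving value 19
2. op2 store(88), leaving value 88
3. op4 store(70), leaving value 70
4. op3 load() → 70, leaving value 70
5. op5 load() → 70, leaving value 70
6. op6 load() → 70, leaving value 70

linearizable — witness: op1 < op2 < op4 < op3 < op5 < op6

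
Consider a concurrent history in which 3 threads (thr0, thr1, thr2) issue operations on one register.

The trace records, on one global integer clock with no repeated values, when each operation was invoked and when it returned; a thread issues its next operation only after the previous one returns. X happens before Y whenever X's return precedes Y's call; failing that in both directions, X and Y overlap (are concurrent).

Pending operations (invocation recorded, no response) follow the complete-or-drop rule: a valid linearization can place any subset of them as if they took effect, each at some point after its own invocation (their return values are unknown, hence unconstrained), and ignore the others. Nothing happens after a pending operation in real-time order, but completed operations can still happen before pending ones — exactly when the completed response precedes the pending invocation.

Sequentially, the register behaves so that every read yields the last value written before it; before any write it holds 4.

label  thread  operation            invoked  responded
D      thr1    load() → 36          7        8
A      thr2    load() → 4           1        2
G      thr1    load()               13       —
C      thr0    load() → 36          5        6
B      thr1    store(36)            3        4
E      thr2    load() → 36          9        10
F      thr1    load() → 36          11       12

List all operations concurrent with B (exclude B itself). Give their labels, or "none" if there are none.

none

B runs from 3 to 4; window-overlapping ops are concurrent
A [1,2]: before
C [5,6]: after
D [7,8]: after
E [9,10]: after
F [11,12]: after
G [13,…): after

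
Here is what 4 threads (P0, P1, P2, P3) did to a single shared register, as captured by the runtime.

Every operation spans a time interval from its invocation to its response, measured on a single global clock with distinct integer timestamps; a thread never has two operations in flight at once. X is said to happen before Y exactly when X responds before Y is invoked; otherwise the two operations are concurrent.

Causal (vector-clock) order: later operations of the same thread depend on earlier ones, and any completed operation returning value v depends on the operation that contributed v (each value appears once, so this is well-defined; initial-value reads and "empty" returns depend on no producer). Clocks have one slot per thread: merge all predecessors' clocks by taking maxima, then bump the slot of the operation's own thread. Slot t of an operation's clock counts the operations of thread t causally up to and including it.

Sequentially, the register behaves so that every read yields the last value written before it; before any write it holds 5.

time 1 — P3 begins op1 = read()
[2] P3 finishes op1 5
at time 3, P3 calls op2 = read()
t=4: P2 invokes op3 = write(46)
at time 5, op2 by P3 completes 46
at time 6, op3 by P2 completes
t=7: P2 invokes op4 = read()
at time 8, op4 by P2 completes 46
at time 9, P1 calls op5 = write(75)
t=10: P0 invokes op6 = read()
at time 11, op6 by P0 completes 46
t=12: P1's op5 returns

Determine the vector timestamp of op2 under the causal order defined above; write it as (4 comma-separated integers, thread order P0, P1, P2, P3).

(0, 0, 1, 2)

invoked at 1, op1 has no predecessors; its own P3 bump gives (0, 0, 0, 1)
invoked at 4, op3 has no predecessors; its own P2 bump gives (0, 0, 1, 0)
invoked at 9, op5 has no predecessors; its own P1 bump gives (0, 1, 0, 0)
merge at op4 (invoked 7): VC(op3)=(0, 0, 1, 0), own-thread bump on P2 → (0, 0, 2, 0)
merge at op6 (invoked 10): VC(op3)=(0, 0, 1, 0), own-thread bump on P0 → (1, 0, 1, 0)
merge at op2 (invoked 3): VC(op1)=(0, 0, 0, 1), VC(op3)=(0, 0, 1, 0), own-thread bump on P3 → (0, 0, 1, 2)
target: VC(op2) = (0, 0, 1, 2)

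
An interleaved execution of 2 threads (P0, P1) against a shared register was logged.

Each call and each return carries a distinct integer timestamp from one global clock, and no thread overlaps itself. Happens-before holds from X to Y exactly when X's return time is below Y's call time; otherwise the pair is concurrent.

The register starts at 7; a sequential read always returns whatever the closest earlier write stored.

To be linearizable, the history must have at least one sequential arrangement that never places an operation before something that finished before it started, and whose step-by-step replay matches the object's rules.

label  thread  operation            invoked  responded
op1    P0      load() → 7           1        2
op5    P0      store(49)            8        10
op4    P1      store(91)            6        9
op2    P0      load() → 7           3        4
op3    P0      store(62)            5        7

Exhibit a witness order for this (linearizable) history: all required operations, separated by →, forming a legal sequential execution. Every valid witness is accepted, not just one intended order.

1. op1 load() → 7, leaving value 7
2. op2 load() → 7, leaving value 7
3. op3 store(62), leaving value 62
4. op4 store(91), leaving value 91
5. op5 store(49), leaving value 49

op1 → op2 → op3 → op4 → op5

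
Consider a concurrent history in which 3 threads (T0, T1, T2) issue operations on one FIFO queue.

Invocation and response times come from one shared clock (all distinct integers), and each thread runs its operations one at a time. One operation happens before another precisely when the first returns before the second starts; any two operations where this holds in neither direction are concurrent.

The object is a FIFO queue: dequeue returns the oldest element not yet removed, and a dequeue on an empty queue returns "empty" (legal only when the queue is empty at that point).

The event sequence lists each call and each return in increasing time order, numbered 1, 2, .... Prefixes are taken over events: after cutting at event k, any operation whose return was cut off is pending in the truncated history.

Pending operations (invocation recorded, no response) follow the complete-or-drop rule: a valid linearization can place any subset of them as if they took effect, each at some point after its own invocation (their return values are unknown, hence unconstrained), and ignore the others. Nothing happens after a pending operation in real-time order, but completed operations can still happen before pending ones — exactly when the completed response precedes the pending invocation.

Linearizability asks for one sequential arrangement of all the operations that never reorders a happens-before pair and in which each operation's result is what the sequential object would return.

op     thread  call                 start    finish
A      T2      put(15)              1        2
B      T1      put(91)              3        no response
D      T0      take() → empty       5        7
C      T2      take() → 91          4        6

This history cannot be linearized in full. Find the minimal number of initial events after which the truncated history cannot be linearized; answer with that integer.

7

a valid linearization of events 1..6 exists, for instance A, B, D, C:
after step 1 (A put(15)): queue <15>
after step 2 (B put(91) (pending, included)): queue <15,91>
after step 3 (D take() (pending, included)): queue <91>
after step 4 (C take() → 91): queue <>
include event 7 — D responding at 7 — and every candidate order breaks
every completion of the 1 pending operation (B) was checked; none linearizes
e.g. A, C, D (pending dropped): illegal at step 2, since C take() → 91 cannot apply there
e.g. A, D, C (pending dropped): illegal at step 2, since D take() → empty cannot apply there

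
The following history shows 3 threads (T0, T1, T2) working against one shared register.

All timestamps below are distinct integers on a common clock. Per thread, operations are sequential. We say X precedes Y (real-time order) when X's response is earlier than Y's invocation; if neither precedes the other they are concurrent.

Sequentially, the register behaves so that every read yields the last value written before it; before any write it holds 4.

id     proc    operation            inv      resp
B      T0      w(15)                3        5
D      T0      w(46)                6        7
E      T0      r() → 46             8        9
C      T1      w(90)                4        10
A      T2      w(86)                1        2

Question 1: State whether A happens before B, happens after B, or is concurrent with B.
Answer: before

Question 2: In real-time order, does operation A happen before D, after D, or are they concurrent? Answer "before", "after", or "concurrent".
Answer: before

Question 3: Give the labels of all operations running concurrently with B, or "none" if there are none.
Answer: C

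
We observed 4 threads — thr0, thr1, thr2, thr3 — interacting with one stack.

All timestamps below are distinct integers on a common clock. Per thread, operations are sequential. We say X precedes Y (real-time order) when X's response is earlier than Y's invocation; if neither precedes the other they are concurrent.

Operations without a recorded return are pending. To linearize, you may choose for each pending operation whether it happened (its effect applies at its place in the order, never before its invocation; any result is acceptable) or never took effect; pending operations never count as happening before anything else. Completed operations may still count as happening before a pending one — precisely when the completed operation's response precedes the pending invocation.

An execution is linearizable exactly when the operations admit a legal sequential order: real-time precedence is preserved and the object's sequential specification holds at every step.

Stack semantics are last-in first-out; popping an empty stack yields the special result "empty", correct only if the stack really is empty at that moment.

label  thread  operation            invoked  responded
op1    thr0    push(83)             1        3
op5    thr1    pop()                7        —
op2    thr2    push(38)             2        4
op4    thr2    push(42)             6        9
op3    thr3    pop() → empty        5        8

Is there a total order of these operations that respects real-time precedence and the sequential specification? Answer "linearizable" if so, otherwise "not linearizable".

not linearizable

prefix check: 1..7 passes, 1..8 fails once op3's time-8 response joins
real-time-consistent orders of the 3 completed operations: 2 — all fail the stack replay
include/drop combinations of the 2 pending operations (op4, op5) were all tried; none helps
one such order, op1, op2, op3 (pending dropped), breaks at step 3 where op3 pop() → empty is illegal
one such order, op2, op1, op3 (pending dropped), breaks at step 3 where op3 pop() → empty is illegal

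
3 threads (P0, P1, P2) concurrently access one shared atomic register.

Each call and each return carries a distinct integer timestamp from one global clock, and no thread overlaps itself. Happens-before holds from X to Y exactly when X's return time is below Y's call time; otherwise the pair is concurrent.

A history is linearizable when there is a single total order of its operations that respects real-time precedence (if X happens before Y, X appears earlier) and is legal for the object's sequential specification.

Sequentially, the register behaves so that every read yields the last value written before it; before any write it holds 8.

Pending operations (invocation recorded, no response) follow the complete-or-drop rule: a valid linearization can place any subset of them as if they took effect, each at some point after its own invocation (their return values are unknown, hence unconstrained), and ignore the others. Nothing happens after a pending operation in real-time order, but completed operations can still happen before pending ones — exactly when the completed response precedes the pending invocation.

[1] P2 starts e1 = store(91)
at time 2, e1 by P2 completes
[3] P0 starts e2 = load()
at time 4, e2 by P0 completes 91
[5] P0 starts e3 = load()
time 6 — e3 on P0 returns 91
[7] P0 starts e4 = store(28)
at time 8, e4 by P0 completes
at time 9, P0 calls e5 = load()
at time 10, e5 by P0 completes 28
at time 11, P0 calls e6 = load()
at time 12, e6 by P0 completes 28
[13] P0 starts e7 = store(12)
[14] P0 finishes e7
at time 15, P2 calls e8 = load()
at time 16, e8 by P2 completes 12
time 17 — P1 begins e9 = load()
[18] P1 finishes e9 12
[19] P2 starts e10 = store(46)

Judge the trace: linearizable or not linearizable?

linearizable

a witness: e1, e2, e3, e4, e5, e6, e7, e8, e9
step 1: e1 store(91) — value 91
step 2: e2 load() → 91 — value 91
step 3: e3 load() → 91 — value 91
step 4: e4 store(28) — value 28
step 5: e5 load() → 28 — value 28
step 6: e6 load() → 28 — value 28
step 7: e7 store(12) — value 12
step 8: e8 load() → 12 — value 12
step 9: e9 load() → 12 — value 12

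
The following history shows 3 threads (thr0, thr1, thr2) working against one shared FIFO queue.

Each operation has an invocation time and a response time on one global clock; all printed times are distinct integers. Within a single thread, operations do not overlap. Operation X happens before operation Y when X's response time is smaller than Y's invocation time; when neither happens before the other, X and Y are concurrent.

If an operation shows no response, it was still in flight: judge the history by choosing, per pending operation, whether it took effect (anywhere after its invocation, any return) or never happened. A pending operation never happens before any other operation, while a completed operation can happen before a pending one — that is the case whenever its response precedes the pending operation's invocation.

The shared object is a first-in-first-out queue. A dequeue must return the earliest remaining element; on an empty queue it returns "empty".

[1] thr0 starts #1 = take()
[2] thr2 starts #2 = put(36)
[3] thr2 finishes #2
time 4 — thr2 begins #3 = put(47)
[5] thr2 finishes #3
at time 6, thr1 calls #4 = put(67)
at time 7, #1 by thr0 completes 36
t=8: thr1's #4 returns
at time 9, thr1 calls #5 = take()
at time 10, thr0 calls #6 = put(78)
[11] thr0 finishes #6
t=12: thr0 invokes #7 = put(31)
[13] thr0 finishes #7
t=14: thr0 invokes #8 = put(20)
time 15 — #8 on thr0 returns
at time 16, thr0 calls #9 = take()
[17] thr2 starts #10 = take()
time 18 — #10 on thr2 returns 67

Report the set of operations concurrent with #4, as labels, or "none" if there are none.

overlap test against #4 [6,8]: concurrent iff the interval meets 6..8
#1 [1,7]: concurrent
#2 [2,3]: before
#3 [4,5]: before
#5 [9,…): after
#6 [10,11]: after
#7 [12,13]: after
#8 [14,15]: after
#9 [16,…): after
#10 [17,18]: after

#1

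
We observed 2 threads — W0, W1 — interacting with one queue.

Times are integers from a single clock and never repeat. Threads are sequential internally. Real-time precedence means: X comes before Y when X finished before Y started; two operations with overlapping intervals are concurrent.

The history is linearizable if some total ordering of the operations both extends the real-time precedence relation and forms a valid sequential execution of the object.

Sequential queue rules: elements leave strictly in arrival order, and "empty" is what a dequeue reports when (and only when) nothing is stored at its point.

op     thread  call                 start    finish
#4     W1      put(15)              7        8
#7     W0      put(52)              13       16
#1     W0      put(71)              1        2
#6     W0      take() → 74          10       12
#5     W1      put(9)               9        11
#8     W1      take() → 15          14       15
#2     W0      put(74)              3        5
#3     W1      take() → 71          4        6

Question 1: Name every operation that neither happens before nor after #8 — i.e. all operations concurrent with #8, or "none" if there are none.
concurrent with #8 ([14,15]): every op whose interval crosses 14..15
#1 [1,2]: before
#2 [3,5]: before
#3 [4,6]: before
#4 [7,8]: before
#5 [9,11]: before
#6 [10,12]: before
#7 [13,16]: concurrent

#7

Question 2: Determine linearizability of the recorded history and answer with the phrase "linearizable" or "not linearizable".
witness order: #1, #2, #3, #4, #5, #6, #7, #8
step 1: #1 put(71) — queue <71>
step 2: #2 put(74) — queue <71,74>
step 3: #3 take() → 71 — queue <74>
step 4: #4 put(15) — queue <74,15>
step 5: #5 put(9) — queue <74,15,9>
step 6: #6 take() → 74 — queue <15,9>
step 7: #7 put(52) — queue <15,9,52>
step 8: #8 take() → 15 — queue <9,52>

linearizable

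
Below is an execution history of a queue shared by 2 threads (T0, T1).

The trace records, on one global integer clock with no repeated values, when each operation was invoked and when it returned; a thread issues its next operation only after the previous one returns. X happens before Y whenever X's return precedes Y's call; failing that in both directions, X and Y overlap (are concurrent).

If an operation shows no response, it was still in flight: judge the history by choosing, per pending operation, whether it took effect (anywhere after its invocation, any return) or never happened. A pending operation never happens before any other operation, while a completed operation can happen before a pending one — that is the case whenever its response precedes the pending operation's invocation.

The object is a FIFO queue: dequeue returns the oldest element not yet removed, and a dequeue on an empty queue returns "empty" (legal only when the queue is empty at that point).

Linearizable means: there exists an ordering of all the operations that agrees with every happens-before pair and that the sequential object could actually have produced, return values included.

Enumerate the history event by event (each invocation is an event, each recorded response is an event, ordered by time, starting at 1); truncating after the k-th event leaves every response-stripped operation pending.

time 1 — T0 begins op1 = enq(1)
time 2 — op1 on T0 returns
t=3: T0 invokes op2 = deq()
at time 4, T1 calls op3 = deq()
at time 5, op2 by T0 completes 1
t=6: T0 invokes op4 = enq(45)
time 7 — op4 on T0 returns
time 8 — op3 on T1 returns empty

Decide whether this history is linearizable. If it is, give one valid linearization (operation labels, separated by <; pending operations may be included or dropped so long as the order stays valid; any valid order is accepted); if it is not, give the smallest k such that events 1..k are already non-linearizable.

linearizable — witness: op1 < op2 < op3 < op4

1. op1 enq(1), leaving queue <1>
2. op2 deq() → 1, leaving queue <>
3. op3 deq() → empty, leaving queue <>
4. op4 enq(45), leaving queue <45>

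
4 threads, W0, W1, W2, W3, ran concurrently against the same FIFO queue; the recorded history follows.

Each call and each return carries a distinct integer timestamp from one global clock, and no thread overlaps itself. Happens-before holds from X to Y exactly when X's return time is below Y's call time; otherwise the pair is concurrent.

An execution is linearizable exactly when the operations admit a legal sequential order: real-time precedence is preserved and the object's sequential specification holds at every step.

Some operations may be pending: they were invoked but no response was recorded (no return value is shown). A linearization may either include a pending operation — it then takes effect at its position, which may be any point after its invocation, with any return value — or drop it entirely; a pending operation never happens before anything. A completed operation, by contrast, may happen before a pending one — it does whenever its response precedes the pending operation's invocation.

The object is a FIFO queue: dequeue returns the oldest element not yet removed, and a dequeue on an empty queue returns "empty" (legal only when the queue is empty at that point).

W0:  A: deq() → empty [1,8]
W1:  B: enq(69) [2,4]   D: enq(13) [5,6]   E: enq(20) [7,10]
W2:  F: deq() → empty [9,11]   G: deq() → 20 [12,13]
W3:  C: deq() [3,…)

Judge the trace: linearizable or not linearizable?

through event 10 a valid linearization exists; event 11 (F responding at time 11) ends that
no legal order exists: 7 real-time-consistent candidates over 5 completed FIFO queue operations, all rejected
every completion of the 1 pending operation (C) was checked; none linearizes
for example A, B, D, E, F (pending dropped) fails at step 5: F deq() → empty is not legal there
for example A, B, D, F, E (pending dropped) fails at step 4: F deq() → empty is not legal there

not linearizable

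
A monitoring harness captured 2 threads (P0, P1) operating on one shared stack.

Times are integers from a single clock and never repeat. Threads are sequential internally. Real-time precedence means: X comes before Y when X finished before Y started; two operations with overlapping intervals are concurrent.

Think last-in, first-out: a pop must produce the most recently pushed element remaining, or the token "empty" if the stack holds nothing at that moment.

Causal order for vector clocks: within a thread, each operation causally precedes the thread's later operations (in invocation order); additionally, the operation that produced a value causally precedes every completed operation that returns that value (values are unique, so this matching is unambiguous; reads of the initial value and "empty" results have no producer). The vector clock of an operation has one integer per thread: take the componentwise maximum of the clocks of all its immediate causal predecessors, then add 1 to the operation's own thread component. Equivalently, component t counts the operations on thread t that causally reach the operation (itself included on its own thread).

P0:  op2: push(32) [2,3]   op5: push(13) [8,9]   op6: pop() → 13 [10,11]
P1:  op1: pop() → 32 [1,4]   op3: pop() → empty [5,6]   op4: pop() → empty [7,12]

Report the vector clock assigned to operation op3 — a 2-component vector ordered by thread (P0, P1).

(1, 2)

root op op2, invoked 2: fresh clock plus P0's own tick → (1, 0)
from VC(op2)=(1, 0), op1 (invoked 1) maxes components and bumps P1 → (1, 1)
from VC(op2)=(1, 0), op5 (invoked 8) maxes components and bumps P0 → (2, 0)
from VC(op1)=(1, 1), op3 (invoked 5) maxes components and bumps P1 → (1, 2)
from VC(op5)=(2, 0), op6 (invoked 10) maxes components and bumps P0 → (3, 0)
from VC(op3)=(1, 2), op4 (invoked 7) maxes components and bumps P1 → (1, 3)
target: VC(op3) = (1, 2)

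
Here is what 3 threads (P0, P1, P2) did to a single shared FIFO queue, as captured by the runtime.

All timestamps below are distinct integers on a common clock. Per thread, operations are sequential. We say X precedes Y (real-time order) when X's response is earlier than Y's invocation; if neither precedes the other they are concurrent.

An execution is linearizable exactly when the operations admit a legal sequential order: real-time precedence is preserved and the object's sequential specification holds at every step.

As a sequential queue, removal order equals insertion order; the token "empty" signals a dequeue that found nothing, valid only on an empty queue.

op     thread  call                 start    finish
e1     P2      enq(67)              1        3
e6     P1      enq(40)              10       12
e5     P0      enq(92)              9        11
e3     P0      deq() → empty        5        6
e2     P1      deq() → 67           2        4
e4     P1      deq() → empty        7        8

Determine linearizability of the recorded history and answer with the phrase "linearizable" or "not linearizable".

witness order: e1, e2, e3, e4, e5, e6
step 1: e1 enq(67) — queue <67>
step 2: e2 deq() → 67 — queue <>
step 3: e3 deq() → empty — queue <>
step 4: e4 deq() → empty — queue <>
step 5: e5 enq(92) — queue <92>
step 6: e6 enq(40) — queue <92,40>

linearizable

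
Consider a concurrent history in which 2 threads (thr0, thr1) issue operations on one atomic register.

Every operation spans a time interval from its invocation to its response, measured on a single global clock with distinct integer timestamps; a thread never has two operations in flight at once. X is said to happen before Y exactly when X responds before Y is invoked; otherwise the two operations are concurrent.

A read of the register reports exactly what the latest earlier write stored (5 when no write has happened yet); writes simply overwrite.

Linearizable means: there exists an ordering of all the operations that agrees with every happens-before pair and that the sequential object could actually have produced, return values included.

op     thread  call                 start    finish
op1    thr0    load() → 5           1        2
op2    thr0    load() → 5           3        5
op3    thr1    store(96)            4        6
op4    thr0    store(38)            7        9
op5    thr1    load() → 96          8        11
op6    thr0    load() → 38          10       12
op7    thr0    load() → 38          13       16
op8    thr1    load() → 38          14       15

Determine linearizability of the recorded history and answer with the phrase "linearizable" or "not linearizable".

linearizable

a witness: op1, op2, op3, op5, op4, op6, op7, op8
1. op1 load() → 5, leaving value 5
2. op2 load() → 5, leaving value 5
3. op3 store(96), leaving value 96
4. op5 load() → 96, leaving value 96
5. op4 store(38), leaving value 38
6. op6 load() → 38, leaving value 38
7. op7 load() → 38, leaving value 38
8. op8 load() → 38, leaving value 38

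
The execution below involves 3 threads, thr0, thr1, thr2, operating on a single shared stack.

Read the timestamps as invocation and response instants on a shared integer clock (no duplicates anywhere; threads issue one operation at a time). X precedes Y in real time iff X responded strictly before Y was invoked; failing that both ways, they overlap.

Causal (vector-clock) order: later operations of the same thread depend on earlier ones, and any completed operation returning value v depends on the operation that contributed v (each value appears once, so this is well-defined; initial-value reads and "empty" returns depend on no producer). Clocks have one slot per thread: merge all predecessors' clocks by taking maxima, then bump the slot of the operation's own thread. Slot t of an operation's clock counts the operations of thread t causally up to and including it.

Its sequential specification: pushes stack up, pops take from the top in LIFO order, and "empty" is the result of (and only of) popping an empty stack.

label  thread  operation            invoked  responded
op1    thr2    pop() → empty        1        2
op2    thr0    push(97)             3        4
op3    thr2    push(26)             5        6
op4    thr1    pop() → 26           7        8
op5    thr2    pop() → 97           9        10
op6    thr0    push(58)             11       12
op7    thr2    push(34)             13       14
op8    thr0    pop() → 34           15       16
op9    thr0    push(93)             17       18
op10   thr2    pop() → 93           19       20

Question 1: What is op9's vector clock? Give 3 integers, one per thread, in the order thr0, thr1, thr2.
root op op1, invoked 1: fresh clock plus thr2's own tick → (0, 0, 1)
root op op2, invoked 3: fresh clock plus thr0's own tick → (1, 0, 0)
invoked at 5, op3 merges VC(op1)=(0, 0, 1) and bumps thr2's slot → (0, 0, 2)
invoked at 11, op6 merges VC(op2)=(1, 0, 0) and bumps thr0's slot → (2, 0, 0)
invoked at 7, op4 merges VC(op3)=(0, 0, 2) and bumps thr1's slot → (0, 1, 2)
invoked at 9, op5 merges VC(op2)=(1, 0, 0), VC(op3)=(0, 0, 2) and bumps thr2's slot → (1, 0, 3)
invoked at 13, op7 merges VC(op5)=(1, 0, 3) and bumps thr2's slot → (1, 0, 4)
invoked at 15, op8 merges VC(op6)=(2, 0, 0), VC(op7)=(1, 0, 4) and bumps thr0's slot → (3, 0, 4)
invoked at 17, op9 merges VC(op8)=(3, 0, 4) and bumps thr0's slot → (4, 0, 4)
invoked at 19, op10 merges VC(op7)=(1, 0, 4), VC(op9)=(4, 0, 4) and bumps thr2's slot → (4, 0, 5)
target: VC(op9) = (4, 0, 4)

(4, 0, 4)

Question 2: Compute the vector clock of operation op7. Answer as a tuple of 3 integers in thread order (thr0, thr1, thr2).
op1 (invocation 1): nothing precedes it; thr2's component alone gives (0, 0, 1)
op2 (invocation 3): nothing precedes it; thr0's component alone gives (1, 0, 0)
merge at op3 (invoked 5): VC(op1)=(0, 0, 1), own-thread bump on thr2 → (0, 0, 2)
merge at op6 (invoked 11): VC(op2)=(1, 0, 0), own-thread bump on thr0 → (2, 0, 0)
merge at op4 (invoked 7): VC(op3)=(0, 0, 2), own-thread bump on thr1 → (0, 1, 2)
merge at op5 (invoked 9): VC(op2)=(1, 0, 0), VC(op3)=(0, 0, 2), own-thread bump on thr2 → (1, 0, 3)
merge at op7 (invoked 13): VC(op5)=(1, 0, 3), own-thread bump on thr2 → (1, 0, 4)
merge at op8 (invoked 15): VC(op6)=(2, 0, 0), VC(op7)=(1, 0, 4), own-thread bump on thr0 → (3, 0, 4)
merge at op9 (invoked 17): VC(op8)=(3, 0, 4), own-thread bump on thr0 → (4, 0, 4)
merge at op10 (invoked 19): VC(op7)=(1, 0, 4), VC(op9)=(4, 0, 4), own-thread bump on thr2 → (4, 0, 5)
target: VC(op7) = (1, 0, 4)

(1, 0, 4)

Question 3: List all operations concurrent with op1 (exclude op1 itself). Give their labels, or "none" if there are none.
op1 spans [1,2]; an op avoiding the whole window 1..2 is ordered, any other is concurrent
op2 [3,4]: after
op3 [5,6]: after
op4 [7,8]: after
op5 [9,10]: after
op6 [11,12]: after
op7 [13,14]: after
op8 [15,16]: after
op9 [17,18]: after
op10 [19,20]: after

none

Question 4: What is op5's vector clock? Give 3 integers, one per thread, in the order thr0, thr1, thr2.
no predecessors for op1 (invoked 1): thr2 increments from zero → (0, 0, 1)
no predecessors for op2 (invoked 3): thr0 increments from zero → (1, 0, 0)
from VC(op1)=(0, 0, 1), op3 (invoked 5) maxes components and bumps thr2 → (0, 0, 2)
from VC(op2)=(1, 0, 0), op6 (invoked 11) maxes components and bumps thr0 → (2, 0, 0)
from VC(op3)=(0, 0, 2), op4 (invoked 7) maxes components and bumps thr1 → (0, 1, 2)
from VC(op2)=(1, 0, 0), VC(op3)=(0, 0, 2), op5 (invoked 9) maxes components and bumps thr2 → (1, 0, 3)
from VC(op5)=(1, 0, 3), op7 (invoked 13) maxes components and bumps thr2 → (1, 0, 4)
from VC(op6)=(2, 0, 0), VC(op7)=(1, 0, 4), op8 (invoked 15) maxes components and bumps thr0 → (3, 0, 4)
from VC(op8)=(3, 0, 4), op9 (invoked 17) maxes components and bumps thr0 → (4, 0, 4)
from VC(op7)=(1, 0, 4), VC(op9)=(4, 0, 4), op10 (invoked 19) maxes components and bumps thr2 → (4, 0, 5)
target: VC(op5) = (1, 0, 3)

(1, 0, 3)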